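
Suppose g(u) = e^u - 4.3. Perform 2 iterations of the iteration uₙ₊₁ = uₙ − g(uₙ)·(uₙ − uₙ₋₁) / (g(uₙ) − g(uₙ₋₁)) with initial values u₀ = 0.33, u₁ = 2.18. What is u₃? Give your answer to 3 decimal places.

1.323

g(0.33) = -2.90903, g(2.18) = 4.54631
u₂ = 2.18000 − 4.54631·(2.18000 − 0.33000) / (4.54631 − (-2.90903)) = 2.18000 − (8.41067)/(7.45534) = 1.05186
g(1.05186) = -1.43703
u₃ = 1.05186 − (-1.43703)·(1.05186 − 2.18000) / (-1.43703 − 4.54631) = 1.05186 − (1.62117)/(-5.98334) = 1.32281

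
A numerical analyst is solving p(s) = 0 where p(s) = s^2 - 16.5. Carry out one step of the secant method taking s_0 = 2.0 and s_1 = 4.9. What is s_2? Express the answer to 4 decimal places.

3.8116

p(2.0) = -12.500000, p(4.9) = 7.510000
s_2 = 4.900000 − 7.510000·(4.900000 − 2.000000) / (7.510000 − (-12.500000)) = 4.900000 − (21.779000)/(20.010000) = 3.811594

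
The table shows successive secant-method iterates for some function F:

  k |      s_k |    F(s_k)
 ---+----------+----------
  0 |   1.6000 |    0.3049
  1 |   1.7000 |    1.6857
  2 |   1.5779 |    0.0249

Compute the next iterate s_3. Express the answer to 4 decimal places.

s_3 = 1.5779 − 0.0249·(1.5779 − 1.7000) / (0.0249 − 1.6857)
   = 1.5779 − (-0.003040)/(-1.660800) = 1.576069

1.5761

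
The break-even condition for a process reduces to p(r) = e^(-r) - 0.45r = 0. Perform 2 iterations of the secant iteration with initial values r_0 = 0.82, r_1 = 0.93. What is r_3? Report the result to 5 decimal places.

0.90183

p(0.82) = 0.0714317, p(0.93) = -0.0239463
r_2 = 0.9300000 − (-0.0239463)·(0.9300000 − 0.8200000) / (-0.0239463 − 0.0714317) = 0.9300000 − (-0.0026341)/(-0.0953779) = 0.9023826
p(0.9023826) = -0.0004700
r_3 = 0.9023826 − (-0.0004700)·(0.9023826 − 0.9300000) / (-0.0004700 − (-0.0239463)) = 0.9023826 − (0.0000130)/(0.0234762) = 0.9018296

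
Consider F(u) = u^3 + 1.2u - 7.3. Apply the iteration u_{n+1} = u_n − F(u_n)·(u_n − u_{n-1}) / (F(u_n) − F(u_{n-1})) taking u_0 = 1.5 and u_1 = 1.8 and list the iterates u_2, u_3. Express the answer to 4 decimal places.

1.7263, 1.7343

F(1.5) = -2.125000, F(1.8) = 0.692000
u_2 = 1.800000 − 0.692000·(1.800000 − 1.500000) / (0.692000 − (-2.125000)) = 1.800000 − (0.207600)/(2.817000) = 1.726305
F(1.726305) = -0.083827
u_3 = 1.726305 − (-0.083827)·(1.726305 − 1.800000) / (-0.083827 − 0.692000) = 1.726305 − (0.006178)/(-0.775827) = 1.734267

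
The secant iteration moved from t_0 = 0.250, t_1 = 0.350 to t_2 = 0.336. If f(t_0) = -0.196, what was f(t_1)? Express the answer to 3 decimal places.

The secant line through (0.250, -0.196) and (0.350, f(t_1)) crosses zero at t_2 = 0.336.
So (0.250, -0.196), (0.350, f(t_1)), (0.336, 0) are collinear:
f(t_1) = -0.196 · (0.350 − 0.336) / (0.250 − 0.336) = -0.196 · (0.01400)/(-0.08600) = 0.03191

0.032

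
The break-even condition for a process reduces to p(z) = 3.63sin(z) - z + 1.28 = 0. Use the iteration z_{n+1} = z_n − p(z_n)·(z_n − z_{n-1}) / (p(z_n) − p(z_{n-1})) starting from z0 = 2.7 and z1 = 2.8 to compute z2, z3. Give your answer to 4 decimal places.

p(2.7) = 0.131389, p(2.8) = -0.303993
z2 = 2.800000 − (-0.303993)·(2.800000 − 2.700000) / (-0.303993 − 0.131389) = 2.800000 − (-0.030399)/(-0.435382) = 2.730178
p(2.730178) = 0.001483
z3 = 2.730178 − 0.001483·(2.730178 − 2.800000) / (0.001483 − (-0.303993)) = 2.730178 − (-0.000104)/(0.305476) = 2.730517

2.7302, 2.7305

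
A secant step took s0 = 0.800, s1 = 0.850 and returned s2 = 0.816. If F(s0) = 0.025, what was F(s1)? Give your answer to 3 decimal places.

The secant line through (0.800, 0.025) and (0.850, F(s1)) crosses zero at s2 = 0.816.
So (0.800, 0.025), (0.850, F(s1)), (0.816, 0) are collinear:
F(s1) = 0.025 · (0.850 − 0.816) / (0.800 − 0.816) = 0.025 · (0.03400)/(-0.01600) = -0.05313

-0.053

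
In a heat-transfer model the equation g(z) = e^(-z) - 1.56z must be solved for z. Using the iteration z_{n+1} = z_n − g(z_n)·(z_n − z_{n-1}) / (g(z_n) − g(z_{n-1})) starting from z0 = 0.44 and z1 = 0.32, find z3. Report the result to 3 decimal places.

g(0.44) = -0.04236, g(0.32) = 0.22695
z2 = 0.32000 − 0.22695·(0.32000 − 0.44000) / (0.22695 − (-0.04236)) = 0.32000 − (-0.02723)/(0.26931) = 0.42112
g(0.42112) = -0.00064
z3 = 0.42112 − (-0.00064)·(0.42112 − 0.32000) / (-0.00064 − 0.22695) = 0.42112 − (-0.00007)/(-0.22759) = 0.42084

0.421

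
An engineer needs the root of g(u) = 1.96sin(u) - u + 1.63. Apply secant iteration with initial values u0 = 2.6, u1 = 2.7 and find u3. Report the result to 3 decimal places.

2.615

g(2.6) = 0.04038, g(2.7) = -0.23234
u2 = 2.70000 − (-0.23234)·(2.70000 − 2.60000) / (-0.23234 − 0.04038) = 2.70000 − (-0.02323)/(-0.27272) = 2.61481
g(2.61481) = 0.00060
u3 = 2.61481 − 0.00060·(2.61481 − 2.70000) / (0.00060 − (-0.23234)) = 2.61481 − (-0.00005)/(0.23293) = 2.61503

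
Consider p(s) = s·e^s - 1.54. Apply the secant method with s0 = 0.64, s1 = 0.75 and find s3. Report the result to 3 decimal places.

p(0.64) = -0.32625, p(0.75) = 0.04775
s2 = 0.75000 − 0.04775·(0.75000 − 0.64000) / (0.04775 − (-0.32625)) = 0.75000 − (0.00525)/(0.37400) = 0.73596
p(0.73596) = -0.00371
s3 = 0.73596 − (-0.00371)·(0.73596 − 0.75000) / (-0.00371 − 0.04775) = 0.73596 − (0.00005)/(-0.05146) = 0.73697

0.737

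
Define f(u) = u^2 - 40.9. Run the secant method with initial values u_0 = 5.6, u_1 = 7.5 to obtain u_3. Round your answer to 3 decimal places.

6.390

f(5.6) = -9.54000, f(7.5) = 15.35000
u_2 = 7.50000 − 15.35000·(7.50000 − 5.60000) / (15.35000 − (-9.54000)) = 7.50000 − (29.16500)/(24.89000) = 6.32824
f(6.32824) = -0.85332
u_3 = 6.32824 − (-0.85332)·(6.32824 − 7.50000) / (-0.85332 − 15.35000) = 6.32824 − (0.99989)/(-16.20332) = 6.38995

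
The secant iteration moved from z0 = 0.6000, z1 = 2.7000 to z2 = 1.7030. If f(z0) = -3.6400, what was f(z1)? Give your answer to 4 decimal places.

The secant line through (0.6000, -3.6400) and (2.7000, f(z1)) crosses zero at z2 = 1.7030.
So (0.6000, -3.6400), (2.7000, f(z1)), (1.7030, 0) are collinear:
f(z1) = -3.6400 · (2.7000 − 1.7030) / (0.6000 − 1.7030) = -3.6400 · (0.997000)/(-1.103000) = 3.290190

3.2902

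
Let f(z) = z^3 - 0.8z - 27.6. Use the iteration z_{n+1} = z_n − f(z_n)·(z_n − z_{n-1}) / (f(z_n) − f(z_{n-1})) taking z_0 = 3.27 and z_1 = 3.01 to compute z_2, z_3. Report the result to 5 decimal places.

f(3.27) = 4.7497830, f(3.01) = -2.7370990
z_2 = 3.0100000 − (-2.7370990)·(3.0100000 − 3.2700000) / (-2.7370990 − 4.7497830) = 3.0100000 − (0.7116457)/(-7.4868820) = 3.1050524
f(3.1050524) = -0.1471451
z_3 = 3.1050524 − (-0.1471451)·(3.1050524 − 3.0100000) / (-0.1471451 − (-2.7370990)) = 3.1050524 − (-0.0139865)/(2.5899539) = 3.1104526

3.10505, 3.11045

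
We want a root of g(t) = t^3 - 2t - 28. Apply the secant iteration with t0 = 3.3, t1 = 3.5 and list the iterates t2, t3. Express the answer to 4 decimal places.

3.2591, 3.2560

g(3.3) = 1.337000, g(3.5) = 7.875000
t2 = 3.500000 − 7.875000·(3.500000 − 3.300000) / (7.875000 − 1.337000) = 3.500000 − (1.575000)/(6.538000) = 3.259101
g(3.259101) = 0.099109
t3 = 3.259101 − 0.099109·(3.259101 − 3.500000) / (0.099109 − 7.875000) = 3.259101 − (-0.023875)/(-7.775891) = 3.256030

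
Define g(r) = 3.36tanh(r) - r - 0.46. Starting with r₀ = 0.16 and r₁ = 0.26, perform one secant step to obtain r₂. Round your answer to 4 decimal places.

g(0.16) = -0.086941, g(0.26) = 0.134433
r₂ = 0.260000 − 0.134433·(0.260000 − 0.160000) / (0.134433 − (-0.086941)) = 0.260000 − (0.013443)/(0.221374) = 0.199273

0.1993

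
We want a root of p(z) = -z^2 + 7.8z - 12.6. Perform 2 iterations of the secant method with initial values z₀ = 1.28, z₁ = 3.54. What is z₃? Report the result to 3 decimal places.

1.942

p(1.28) = -4.25440, p(3.54) = 2.48040
z₂ = 3.54000 − 2.48040·(3.54000 − 1.28000) / (2.48040 − (-4.25440)) = 3.54000 − (5.60570)/(6.73480) = 2.70765
p(2.70765) = 1.18830
z₃ = 2.70765 − 1.18830·(2.70765 − 3.54000) / (1.18830 − 2.48040) = 2.70765 − (-0.98908)/(-1.29210) = 1.94216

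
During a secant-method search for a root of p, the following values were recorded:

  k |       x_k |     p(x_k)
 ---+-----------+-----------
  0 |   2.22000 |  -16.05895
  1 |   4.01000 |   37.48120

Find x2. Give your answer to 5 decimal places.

2.75690

x2 = 4.01000 − 37.48120·(4.01000 − 2.22000) / (37.48120 − (-16.05895))
   = 4.01000 − (67.0913480)/(53.5401500) = 2.7568965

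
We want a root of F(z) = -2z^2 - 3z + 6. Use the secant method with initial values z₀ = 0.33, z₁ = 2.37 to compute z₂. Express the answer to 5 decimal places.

0.90050

F(0.33) = 4.7922000, F(2.37) = -12.3438000
z₂ = 2.3700000 − (-12.3438000)·(2.3700000 − 0.3300000) / (-12.3438000 − 4.7922000) = 2.3700000 − (-25.1813520)/(-17.1360000) = 0.9005000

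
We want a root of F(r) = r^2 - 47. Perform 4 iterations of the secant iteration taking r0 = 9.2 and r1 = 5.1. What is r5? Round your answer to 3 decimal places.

F(9.2) = 37.64000, F(5.1) = -20.99000
r2 = 5.10000 − (-20.99000)·(5.10000 − 9.20000) / (-20.99000 − 37.64000) = 5.10000 − (86.05900)/(-58.63000) = 6.56783
F(6.56783) = -3.86358
r3 = 6.56783 − (-3.86358)·(6.56783 − 5.10000) / (-3.86358 − (-20.99000)) = 6.56783 − (-5.67109)/(17.12642) = 6.89896
F(6.89896) = 0.59569
r4 = 6.89896 − 0.59569·(6.89896 − 6.56783) / (0.59569 − (-3.86358)) = 6.89896 − (0.19725)/(4.45927) = 6.85473
F(6.85473) = -0.01269
r5 = 6.85473 − (-0.01269)·(6.85473 − 6.89896) / (-0.01269 − 0.59569) = 6.85473 − (0.00056)/(-0.60838) = 6.85565

6.856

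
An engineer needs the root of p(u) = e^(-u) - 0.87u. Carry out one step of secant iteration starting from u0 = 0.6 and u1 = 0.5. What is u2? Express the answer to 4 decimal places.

p(0.6) = 0.026812, p(0.5) = 0.171531
u2 = 0.500000 − 0.171531·(0.500000 − 0.600000) / (0.171531 − 0.026812) = 0.500000 − (-0.017153)/(0.144719) = 0.618527

0.6185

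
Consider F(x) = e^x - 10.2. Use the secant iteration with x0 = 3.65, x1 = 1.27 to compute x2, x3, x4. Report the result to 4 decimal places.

1.7226, 2.7443, 2.1948

F(3.65) = 28.274666, F(1.27) = -6.639147
x2 = 1.270000 − (-6.639147)·(1.270000 − 3.650000) / (-6.639147 − 28.274666) = 1.270000 − (15.801171)/(-34.913813) = 1.722576
F(1.722576) = -4.601065
x3 = 1.722576 − (-4.601065)·(1.722576 − 1.270000) / (-4.601065 − (-6.639147)) = 1.722576 − (-2.082334)/(2.038083) = 2.744288
F(2.744288) = 5.353542
x4 = 2.744288 − 5.353542·(2.744288 − 1.722576) / (5.353542 − (-4.601065)) = 2.744288 − (5.469778)/(9.954607) = 2.194816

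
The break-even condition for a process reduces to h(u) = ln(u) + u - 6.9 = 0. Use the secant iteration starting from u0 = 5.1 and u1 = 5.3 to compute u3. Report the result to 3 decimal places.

5.243

h(5.1) = -0.17076, h(5.3) = 0.06771
u2 = 5.30000 − 0.06771·(5.30000 − 5.10000) / (0.06771 − (-0.17076)) = 5.30000 − (0.01354)/(0.23847) = 5.24321
h(5.24321) = 0.00015
u3 = 5.24321 − 0.00015·(5.24321 − 5.30000) / (0.00015 − 0.06771) = 5.24321 − (-0.00001)/(-0.06756) = 5.24309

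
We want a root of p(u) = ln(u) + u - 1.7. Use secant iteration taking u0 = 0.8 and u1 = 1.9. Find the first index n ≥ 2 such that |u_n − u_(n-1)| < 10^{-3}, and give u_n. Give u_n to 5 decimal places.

n = 5, u_n = 1.37879

p(0.8) = -1.1231436, p(1.9) = 0.8418539
u2 = 1.9000000 − 0.8418539·(1.1000000)/(1.9649974) = 1.4287326;  |Δ| = 0.4712674
p(1.4287326) = 0.0855203
u3 = 1.4287326 − 0.0855203·(-0.4712674)/(-0.7563336) = 1.3754453;  |Δ| = 0.0532873
p(1.3754453) = -0.0057771
u4 = 1.3754453 − (-0.0057771)·(-0.0532873)/(-0.0912975) = 1.3788172;  |Δ| = 0.0033719
p(1.3788172) = 0.0000433
u5 = 1.3788172 − 0.0000433·(0.0033719)/(0.0058204) = 1.3787922;  |Δ| = 0.0000251
|u5 − u4| = 0.0000251 < 10^{-3}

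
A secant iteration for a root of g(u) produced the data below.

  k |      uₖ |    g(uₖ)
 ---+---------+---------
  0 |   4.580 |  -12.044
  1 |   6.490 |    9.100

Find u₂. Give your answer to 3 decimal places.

u₂ = 6.490 − 9.100·(6.490 − 4.580) / (9.100 − (-12.044))
   = 6.490 − (17.38100)/(21.14400) = 5.66797

5.668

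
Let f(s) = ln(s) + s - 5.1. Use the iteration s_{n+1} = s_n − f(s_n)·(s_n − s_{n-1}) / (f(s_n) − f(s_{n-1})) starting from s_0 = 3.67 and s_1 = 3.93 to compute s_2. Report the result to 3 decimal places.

f(3.67) = -0.12981, f(3.93) = 0.19864
s_2 = 3.93000 − 0.19864·(3.93000 − 3.67000) / (0.19864 − (-0.12981)) = 3.93000 − (0.05165)/(0.32845) = 3.77276

3.773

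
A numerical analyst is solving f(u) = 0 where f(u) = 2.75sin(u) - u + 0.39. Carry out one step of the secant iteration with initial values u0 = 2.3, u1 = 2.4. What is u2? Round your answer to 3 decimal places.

2.348

f(2.3) = 0.14069, f(2.4) = -0.15248
u2 = 2.40000 − (-0.15248)·(2.40000 − 2.30000) / (-0.15248 − 0.14069) = 2.40000 − (-0.01525)/(-0.29317) = 2.34799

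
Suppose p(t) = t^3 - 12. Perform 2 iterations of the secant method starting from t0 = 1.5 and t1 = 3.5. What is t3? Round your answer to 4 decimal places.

2.1446

p(1.5) = -8.625000, p(3.5) = 30.875000
t2 = 3.500000 − 30.875000·(3.500000 − 1.500000) / (30.875000 − (-8.625000)) = 3.500000 − (61.750000)/(39.500000) = 1.936709
p(1.936709) = -4.735713
t3 = 1.936709 − (-4.735713)·(1.936709 − 3.500000) / (-4.735713 − 30.875000) = 1.936709 − (7.403298)/(-35.610713) = 2.144604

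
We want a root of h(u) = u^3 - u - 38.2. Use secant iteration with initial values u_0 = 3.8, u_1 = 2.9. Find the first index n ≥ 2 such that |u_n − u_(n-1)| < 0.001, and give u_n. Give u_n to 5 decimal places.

n = 5, u_n = 3.46681

h(3.8) = 12.8720000, h(2.9) = -16.7110000
u_2 = 2.9000000 − (-16.7110000)·(-0.9000000)/(-29.5830000) = 3.4083967;  |Δ| = 0.5083967
h(3.4083967) = -2.0124789
u_3 = 3.4083967 − (-2.0124789)·(0.5083967)/(14.6985211) = 3.4780049;  |Δ| = 0.0696082
h(3.4780049) = 0.3937450
u_4 = 3.4780049 − 0.3937450·(0.0696082)/(2.4062239) = 3.4666145;  |Δ| = 0.0113904
h(3.4666145) = -0.0068653
u_5 = 3.4666145 − (-0.0068653)·(-0.0113904)/(-0.4006103) = 3.4668097;  |Δ| = 0.0001952
|u_5 − u_4| = 0.0001952 < 0.001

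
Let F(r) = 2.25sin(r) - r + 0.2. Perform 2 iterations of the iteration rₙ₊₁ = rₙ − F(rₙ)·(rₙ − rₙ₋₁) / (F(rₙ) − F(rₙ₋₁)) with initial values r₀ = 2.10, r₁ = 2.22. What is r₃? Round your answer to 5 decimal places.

F(2.10) = 0.0422211, F(2.22) = -0.2277277
r₂ = 2.2200000 − (-0.2277277)·(2.2200000 − 2.1000000) / (-0.2277277 − 0.0422211) = 2.2200000 − (-0.0273273)/(-0.2699488) = 2.1187685
F(2.1187685) = 0.0017926
r₃ = 2.1187685 − 0.0017926·(2.1187685 − 2.2200000) / (0.0017926 − (-0.2277277)) = 2.1187685 − (-0.0001815)/(0.2295203) = 2.1195591

2.11956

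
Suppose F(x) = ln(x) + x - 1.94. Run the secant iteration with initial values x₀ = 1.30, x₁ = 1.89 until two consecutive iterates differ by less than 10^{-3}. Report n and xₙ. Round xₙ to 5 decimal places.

F(1.30) = -0.3776357, F(1.89) = 0.5865768
x₂ = 1.8900000 − 0.5865768·(0.5900000)/(0.9642126) = 1.5310747;  |Δ| = 0.3589253
F(1.5310747) = 0.0170445
x₃ = 1.5310747 − 0.0170445·(-0.3589253)/(-0.5695323) = 1.5203330;  |Δ| = 0.0107416
F(1.5203330) = -0.0007376
x₄ = 1.5203330 − (-0.0007376)·(-0.0107416)/(-0.0177821) = 1.5207786;  |Δ| = 0.0004456
|x₄ − x₃| = 0.0004456 < 10^{-3}

n = 4, xₙ = 1.52078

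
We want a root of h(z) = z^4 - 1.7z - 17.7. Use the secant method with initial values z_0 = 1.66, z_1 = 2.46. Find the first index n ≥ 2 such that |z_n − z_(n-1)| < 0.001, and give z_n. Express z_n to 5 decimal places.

h(1.66) = -12.9286686, h(2.46) = 14.7398626
z_2 = 2.4600000 − 14.7398626·(0.8000000)/(27.6685312) = 2.0338158;  |Δ| = 0.4261842
h(2.0338158) = -4.0476255
z_3 = 2.0338158 − (-4.0476255)·(-0.4261842)/(-18.7874881) = 2.1256341;  |Δ| = 0.0918182
h(2.1256341) = -0.8983609
z_4 = 2.1256341 − (-0.8983609)·(0.0918182)/(3.1492646) = 2.1518262;  |Δ| = 0.0261921
h(2.1518262) = 0.0820912
z_5 = 2.1518262 − 0.0820912·(0.0261921)/(0.9804521) = 2.1496332;  |Δ| = 0.0021930
h(2.1496332) = -0.0014494
z_6 = 2.1496332 − (-0.0014494)·(-0.0021930)/(-0.0835406) = 2.1496712;  |Δ| = 0.0000380
|z_6 − z_5| = 0.0000380 < 0.001

n = 6, z_n = 2.14967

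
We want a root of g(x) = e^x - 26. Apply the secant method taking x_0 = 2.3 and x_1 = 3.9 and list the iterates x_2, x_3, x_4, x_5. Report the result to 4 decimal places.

g(2.3) = -16.025818, g(3.9) = 23.402449
x_2 = 3.900000 − 23.402449·(3.900000 − 2.300000) / (23.402449 − (-16.025818)) = 3.900000 − (37.443919)/(39.428267) = 2.950328
g(2.950328) = -6.887777
x_3 = 2.950328 − (-6.887777)·(2.950328 − 3.900000) / (-6.887777 − 23.402449) = 2.950328 − (6.541129)/(-30.290226) = 3.166277
g(3.166277) = -2.280997
x_4 = 3.166277 − (-2.280997)·(3.166277 − 2.950328) / (-2.280997 − (-6.887777)) = 3.166277 − (-0.492578)/(4.606781) = 3.273201
g(3.273201) = 0.395699
x_5 = 3.273201 − 0.395699·(3.273201 − 3.166277) / (0.395699 − (-2.280997)) = 3.273201 − (0.042310)/(2.676695) = 3.257394

2.9503, 3.1663, 3.2732, 3.2574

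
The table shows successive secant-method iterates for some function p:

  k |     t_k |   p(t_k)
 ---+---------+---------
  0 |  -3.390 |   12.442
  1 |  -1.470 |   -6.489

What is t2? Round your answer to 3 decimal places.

t2 = -1.470 − (-6.489)·(-1.470 − (-3.390)) / (-6.489 − 12.442)
   = -1.470 − (-12.45888)/(-18.93100) = -2.12812

-2.128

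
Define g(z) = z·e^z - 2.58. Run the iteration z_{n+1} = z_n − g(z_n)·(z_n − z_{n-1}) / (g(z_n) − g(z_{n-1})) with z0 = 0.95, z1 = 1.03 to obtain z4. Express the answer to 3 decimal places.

0.974

g(0.95) = -0.12358, g(1.03) = 0.30510
z2 = 1.03000 − 0.30510·(1.03000 − 0.95000) / (0.30510 − (-0.12358)) = 1.03000 − (0.02441)/(0.42867) = 0.97306
g(0.97306) = -0.00524
z3 = 0.97306 − (-0.00524)·(0.97306 − 1.03000) / (-0.00524 − 0.30510) = 0.97306 − (0.00030)/(-0.31034) = 0.97402
g(0.97402) = -0.00022
z4 = 0.97402 − (-0.00022)·(0.97402 − 0.97306) / (-0.00022 − (-0.00524)) = 0.97402 − (0.00000)/(0.00503) = 0.97407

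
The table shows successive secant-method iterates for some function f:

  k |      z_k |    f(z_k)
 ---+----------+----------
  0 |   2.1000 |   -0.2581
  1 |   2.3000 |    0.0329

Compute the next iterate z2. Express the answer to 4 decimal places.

z2 = 2.3000 − 0.0329·(2.3000 − 2.1000) / (0.0329 − (-0.2581))
   = 2.3000 − (0.006580)/(0.291000) = 2.277388

2.2774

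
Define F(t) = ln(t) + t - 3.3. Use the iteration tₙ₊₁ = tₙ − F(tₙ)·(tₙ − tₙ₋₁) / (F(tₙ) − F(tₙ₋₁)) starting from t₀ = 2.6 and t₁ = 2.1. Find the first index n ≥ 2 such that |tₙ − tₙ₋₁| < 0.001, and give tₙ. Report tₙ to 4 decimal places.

F(2.6) = 0.255511, F(2.1) = -0.458063
t₂ = 2.100000 − (-0.458063)·(-0.500000)/(-0.713574) = 2.420964;  |Δ| = 0.320964
F(2.420964) = 0.005129
t₃ = 2.420964 − 0.005129·(0.320964)/(0.463192) = 2.417409;  |Δ| = 0.003554
F(2.417409) = 0.000106
t₄ = 2.417409 − 0.000106·(-0.003554)/(-0.005023) = 2.417334;  |Δ| = 0.000075
|t₄ − t₃| = 0.000075 < 0.001

n = 4, tₙ = 2.4173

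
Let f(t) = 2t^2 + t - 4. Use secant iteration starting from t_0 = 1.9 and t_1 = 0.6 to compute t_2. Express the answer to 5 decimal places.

1.04667

f(1.9) = 5.1200000, f(0.6) = -2.6800000
t_2 = 0.6000000 − (-2.6800000)·(0.6000000 − 1.9000000) / (-2.6800000 − 5.1200000) = 0.6000000 − (3.4840000)/(-7.8000000) = 1.0466667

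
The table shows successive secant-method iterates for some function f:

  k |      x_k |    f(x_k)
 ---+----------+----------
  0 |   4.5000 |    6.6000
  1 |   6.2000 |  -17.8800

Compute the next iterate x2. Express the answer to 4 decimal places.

4.9583

x2 = 6.2000 − (-17.8800)·(6.2000 − 4.5000) / (-17.8800 − 6.6000)
   = 6.2000 − (-30.396000)/(-24.480000) = 4.958333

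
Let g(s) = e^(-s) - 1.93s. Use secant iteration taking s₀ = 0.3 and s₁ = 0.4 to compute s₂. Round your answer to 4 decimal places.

g(0.3) = 0.161818, g(0.4) = -0.101680
s₂ = 0.400000 − (-0.101680)·(0.400000 − 0.300000) / (-0.101680 − 0.161818) = 0.400000 − (-0.010168)/(-0.263498) = 0.361412

0.3614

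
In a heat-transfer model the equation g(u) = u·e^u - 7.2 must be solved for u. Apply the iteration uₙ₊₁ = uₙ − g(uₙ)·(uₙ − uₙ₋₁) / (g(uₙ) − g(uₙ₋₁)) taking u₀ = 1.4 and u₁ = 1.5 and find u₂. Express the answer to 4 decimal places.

1.5457

g(1.4) = -1.522720, g(1.5) = -0.477466
u₂ = 1.500000 − (-0.477466)·(1.500000 − 1.400000) / (-0.477466 − (-1.522720)) = 1.500000 − (-0.047747)/(1.045254) = 1.545679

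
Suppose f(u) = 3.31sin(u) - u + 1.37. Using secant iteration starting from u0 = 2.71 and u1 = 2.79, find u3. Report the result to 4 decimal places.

f(2.71) = 0.044632, f(2.79) = -0.280058
u2 = 2.790000 − (-0.280058)·(2.790000 − 2.710000) / (-0.280058 − 0.044632) = 2.790000 − (-0.022405)/(-0.324690) = 2.720997
f(2.720997) = 0.000490
u3 = 2.720997 − 0.000490·(2.720997 − 2.790000) / (0.000490 − (-0.280058)) = 2.720997 − (-0.000034)/(0.280548) = 2.721118

2.7211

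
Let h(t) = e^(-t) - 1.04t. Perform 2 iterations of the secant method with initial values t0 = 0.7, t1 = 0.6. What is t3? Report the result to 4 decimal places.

0.5531

h(0.7) = -0.231415, h(0.6) = -0.075188
t2 = 0.600000 − (-0.075188)·(0.600000 − 0.700000) / (-0.075188 − (-0.231415)) = 0.600000 − (0.007519)/(0.156226) = 0.551872
h(0.551872) = 0.001924
t3 = 0.551872 − 0.001924·(0.551872 − 0.600000) / (0.001924 − (-0.075188)) = 0.551872 − (-0.000093)/(0.077112) = 0.553073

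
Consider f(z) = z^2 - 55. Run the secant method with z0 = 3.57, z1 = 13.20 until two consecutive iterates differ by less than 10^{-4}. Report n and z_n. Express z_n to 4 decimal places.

n = 7, z_n = 7.4162

f(3.57) = -42.255100, f(13.20) = 119.240000
z2 = 13.200000 − 119.240000·(9.630000)/(161.495100) = 6.089684;  |Δ| = 7.110316
f(6.089684) = -17.915749
z3 = 6.089684 − (-17.915749)·(-7.110316)/(-137.155749) = 7.018458;  |Δ| = 0.928774
f(7.018458) = -5.741253
z4 = 7.018458 − (-5.741253)·(0.928774)/(12.174496) = 7.456449;  |Δ| = 0.437991
f(7.456449) = 0.598631
z5 = 7.456449 − 0.598631·(0.437991)/(6.339885) = 7.415092;  |Δ| = 0.041356
f(7.415092) = -0.016403
z6 = 7.415092 − (-0.016403)·(-0.041356)/(-0.615035) = 7.416195;  |Δ| = 0.001103
f(7.416195) = -0.000044
z7 = 7.416195 − (-0.000044)·(0.001103)/(0.016359) = 7.416198;  |Δ| = 0.000003
|z7 − z6| = 0.000003 < 10^{-4}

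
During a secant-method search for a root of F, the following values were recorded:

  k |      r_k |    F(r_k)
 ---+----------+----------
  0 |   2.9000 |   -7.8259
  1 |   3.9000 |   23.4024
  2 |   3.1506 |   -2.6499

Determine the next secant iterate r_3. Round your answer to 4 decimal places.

r_3 = 3.1506 − (-2.6499)·(3.1506 − 3.9000) / (-2.6499 − 23.4024)
   = 3.1506 − (1.985835)/(-26.052300) = 3.226825

3.2268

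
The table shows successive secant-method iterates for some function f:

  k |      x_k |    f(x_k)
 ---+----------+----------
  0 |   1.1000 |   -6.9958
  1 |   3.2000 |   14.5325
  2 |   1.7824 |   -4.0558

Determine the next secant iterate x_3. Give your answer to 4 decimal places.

x_3 = 1.7824 − (-4.0558)·(1.7824 − 3.2000) / (-4.0558 − 14.5325)
   = 1.7824 − (5.749502)/(-18.588300) = 2.091708

2.0917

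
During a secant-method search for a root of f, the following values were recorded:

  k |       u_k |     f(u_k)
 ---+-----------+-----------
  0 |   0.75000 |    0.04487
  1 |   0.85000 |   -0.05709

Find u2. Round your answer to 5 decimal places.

u2 = 0.85000 − (-0.05709)·(0.85000 − 0.75000) / (-0.05709 − 0.04487)
   = 0.85000 − (-0.0057090)/(-0.1019600) = 0.7940075

0.79401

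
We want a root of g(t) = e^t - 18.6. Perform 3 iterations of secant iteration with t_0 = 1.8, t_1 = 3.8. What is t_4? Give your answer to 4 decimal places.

2.9728

g(1.8) = -12.550353, g(3.8) = 26.101184
t_2 = 3.800000 − 26.101184·(3.800000 − 1.800000) / (26.101184 − (-12.550353)) = 3.800000 − (52.202369)/(38.651537) = 2.449410
g(2.449410) = -7.018485
t_3 = 2.449410 − (-7.018485)·(2.449410 − 3.800000) / (-7.018485 − 26.101184) = 2.449410 − (9.479094)/(-33.119670) = 2.735618
g(2.735618) = -3.180736
t_4 = 2.735618 − (-3.180736)·(2.735618 − 2.449410) / (-3.180736 − (-7.018485)) = 2.735618 − (-0.910350)/(3.837750) = 2.972827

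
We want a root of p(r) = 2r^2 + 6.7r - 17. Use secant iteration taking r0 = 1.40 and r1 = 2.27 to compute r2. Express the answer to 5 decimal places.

p(1.40) = -3.7000000, p(2.27) = 8.5148000
r2 = 2.2700000 − 8.5148000·(2.2700000 − 1.4000000) / (8.5148000 − (-3.7000000)) = 2.2700000 − (7.4078760)/(12.2148000) = 1.6635328

1.66353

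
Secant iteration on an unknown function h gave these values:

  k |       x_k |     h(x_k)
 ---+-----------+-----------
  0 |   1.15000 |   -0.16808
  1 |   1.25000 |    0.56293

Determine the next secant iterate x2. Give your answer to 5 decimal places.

x2 = 1.25000 − 0.56293·(1.25000 − 1.15000) / (0.56293 − (-0.16808))
   = 1.25000 − (0.0562930)/(0.7310100) = 1.1729928

1.17299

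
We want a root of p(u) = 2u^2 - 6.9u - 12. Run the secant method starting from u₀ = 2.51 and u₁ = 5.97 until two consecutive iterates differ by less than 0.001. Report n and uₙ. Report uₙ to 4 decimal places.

n = 6, uₙ = 4.7209

p(2.51) = -16.718800, p(5.97) = 18.088800
u₂ = 5.970000 − 18.088800·(3.460000)/(34.807600) = 4.171909;  |Δ| = 1.798091
p(4.171909) = -5.976527
u₃ = 4.171909 − (-5.976527)·(-1.798091)/(-24.065327) = 4.618457;  |Δ| = 0.446549
p(4.618457) = -1.207059
u₄ = 4.618457 − (-1.207059)·(0.446549)/(4.769468) = 4.731470;  |Δ| = 0.113013
p(4.731470) = 0.126475
u₅ = 4.731470 − 0.126475·(0.113013)/(1.333535) = 4.720752;  |Δ| = 0.010718
p(4.720752) = -0.002193
u₆ = 4.720752 − (-0.002193)·(-0.010718)/(-0.128668) = 4.720934;  |Δ| = 0.000183
|u₆ − u₅| = 0.000183 < 0.001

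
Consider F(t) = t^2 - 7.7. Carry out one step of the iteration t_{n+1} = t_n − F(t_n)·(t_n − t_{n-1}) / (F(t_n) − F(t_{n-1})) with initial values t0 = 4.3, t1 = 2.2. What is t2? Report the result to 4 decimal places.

F(4.3) = 10.790000, F(2.2) = -2.860000
t2 = 2.200000 − (-2.860000)·(2.200000 − 4.300000) / (-2.860000 − 10.790000) = 2.200000 − (6.006000)/(-13.650000) = 2.640000

2.6400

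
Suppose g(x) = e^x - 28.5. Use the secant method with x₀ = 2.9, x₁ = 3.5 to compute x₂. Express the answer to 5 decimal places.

g(2.9) = -10.3258546, g(3.5) = 4.6154520
x₂ = 3.5000000 − 4.6154520·(3.5000000 − 2.9000000) / (4.6154520 − (-10.3258546)) = 3.5000000 − (2.7692712)/(14.9413066) = 3.3146567

3.31466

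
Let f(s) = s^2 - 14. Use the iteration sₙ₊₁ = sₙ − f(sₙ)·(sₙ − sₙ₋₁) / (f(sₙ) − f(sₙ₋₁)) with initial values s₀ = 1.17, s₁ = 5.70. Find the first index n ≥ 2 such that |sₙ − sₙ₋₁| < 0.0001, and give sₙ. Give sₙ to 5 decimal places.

n = 7, sₙ = 3.74166

f(1.17) = -12.6311000, f(5.70) = 18.4900000
s₂ = 5.7000000 − 18.4900000·(4.5300000)/(31.1211000) = 3.0085881;  |Δ| = 2.6914119
f(3.0085881) = -4.9483979
s₃ = 3.0085881 − (-4.9483979)·(-2.6914119)/(-23.4383979) = 3.5768085;  |Δ| = 0.5682205
f(3.5768085) = -1.2064408
s₄ = 3.5768085 − (-1.2064408)·(0.5682205)/(3.7419570) = 3.7600079;  |Δ| = 0.1831994
f(3.7600079) = 0.1376597
s₅ = 3.7600079 − 0.1376597·(0.1831994)/(1.3441005) = 3.7412451;  |Δ| = 0.0187629
f(3.7412451) = -0.0030853
s₆ = 3.7412451 − (-0.0030853)·(-0.0187629)/(-0.1407450) = 3.7416564;  |Δ| = 0.0004113
f(3.7416564) = -0.0000075
s₇ = 3.7416564 − (-0.0000075)·(0.0004113)/(0.0030778) = 3.7416574;  |Δ| = 0.0000010
|s₇ − s₆| = 0.0000010 < 0.0001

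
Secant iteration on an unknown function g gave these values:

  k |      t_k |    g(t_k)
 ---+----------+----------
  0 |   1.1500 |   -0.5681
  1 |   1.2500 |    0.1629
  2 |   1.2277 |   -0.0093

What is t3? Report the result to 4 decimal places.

t3 = 1.2277 − (-0.0093)·(1.2277 − 1.2500) / (-0.0093 − 0.1629)
   = 1.2277 − (0.000207)/(-0.172200) = 1.228904

1.2289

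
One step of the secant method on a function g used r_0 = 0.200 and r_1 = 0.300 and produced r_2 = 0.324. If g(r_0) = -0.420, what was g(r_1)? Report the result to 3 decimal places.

-0.081

The secant line through (0.200, -0.420) and (0.300, g(r_1)) crosses zero at r_2 = 0.324.
So (0.200, -0.420), (0.300, g(r_1)), (0.324, 0) are collinear:
g(r_1) = -0.420 · (0.300 − 0.324) / (0.200 − 0.324) = -0.420 · (-0.02400)/(-0.12400) = -0.08129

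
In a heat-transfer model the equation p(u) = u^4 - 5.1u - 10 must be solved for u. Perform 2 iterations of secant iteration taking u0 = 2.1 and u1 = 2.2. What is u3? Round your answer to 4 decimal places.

2.1382

p(2.1) = -1.261900, p(2.2) = 2.205600
u2 = 2.200000 − 2.205600·(2.200000 − 2.100000) / (2.205600 − (-1.261900)) = 2.200000 − (0.220560)/(3.467500) = 2.136392
p(2.136392) = -0.063937
u3 = 2.136392 − (-0.063937)·(2.136392 − 2.200000) / (-0.063937 − 2.205600) = 2.136392 − (0.004067)/(-2.269537) = 2.138184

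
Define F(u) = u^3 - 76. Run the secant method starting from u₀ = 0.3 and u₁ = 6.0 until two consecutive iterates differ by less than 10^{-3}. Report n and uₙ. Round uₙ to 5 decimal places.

n = 8, uₙ = 4.23582

F(0.3) = -75.9730000, F(6.0) = 140.0000000
u₂ = 6.0000000 − 140.0000000·(5.7000000)/(215.9730000) = 2.3050937;  |Δ| = 3.6949063
F(2.3050937) = -63.7519839
u₃ = 2.3050937 − (-63.7519839)·(-3.6949063)/(-203.7519839) = 3.4611934;  |Δ| = 1.1560997
F(3.4611934) = -34.5353888
u₄ = 3.4611934 − (-34.5353888)·(1.1560997)/(29.2165952) = 4.8277576;  |Δ| = 1.3665642
F(4.8277576) = 36.5217201
u₅ = 4.8277576 − 36.5217201·(1.3665642)/(71.0571089) = 4.1253750;  |Δ| = 0.7023826
F(4.1253750) = -5.7914021
u₆ = 4.1253750 − (-5.7914021)·(-0.7023826)/(-42.3131222) = 4.2215102;  |Δ| = 0.0961352
F(4.2215102) = -0.7678406
u₇ = 4.2215102 − (-0.7678406)·(0.0961352)/(5.0235615) = 4.2362043;  |Δ| = 0.0146941
F(4.2362043) = 0.0204920
u₈ = 4.2362043 − 0.0204920·(0.0146941)/(0.7883326) = 4.2358223;  |Δ| = 0.0003820
|u₈ − u₇| = 0.0003820 < 10^{-3}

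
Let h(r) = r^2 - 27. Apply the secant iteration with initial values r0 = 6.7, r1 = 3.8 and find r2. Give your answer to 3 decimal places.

h(6.7) = 17.89000, h(3.8) = -12.56000
r2 = 3.80000 − (-12.56000)·(3.80000 − 6.70000) / (-12.56000 − 17.89000) = 3.80000 − (36.42400)/(-30.45000) = 4.99619

4.996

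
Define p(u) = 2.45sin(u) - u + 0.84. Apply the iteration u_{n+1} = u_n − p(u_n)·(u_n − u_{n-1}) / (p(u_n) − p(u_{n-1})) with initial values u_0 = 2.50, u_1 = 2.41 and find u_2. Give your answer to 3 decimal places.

p(2.50) = -0.19374, p(2.41) = 0.06674
u_2 = 2.41000 − 0.06674·(2.41000 − 2.50000) / (0.06674 − (-0.19374)) = 2.41000 − (-0.00601)/(0.26048) = 2.43306

2.433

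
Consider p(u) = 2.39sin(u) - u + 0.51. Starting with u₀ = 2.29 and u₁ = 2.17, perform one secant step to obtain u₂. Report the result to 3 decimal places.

p(2.29) = 0.01807, p(2.17) = 0.31363
u₂ = 2.17000 − 0.31363·(2.17000 − 2.29000) / (0.31363 − 0.01807) = 2.17000 − (-0.03764)/(0.29556) = 2.29734

2.297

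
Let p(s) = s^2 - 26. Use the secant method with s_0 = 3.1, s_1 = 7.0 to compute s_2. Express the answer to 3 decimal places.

4.723

p(3.1) = -16.39000, p(7.0) = 23.00000
s_2 = 7.00000 − 23.00000·(7.00000 − 3.10000) / (23.00000 − (-16.39000)) = 7.00000 − (89.70000)/(39.39000) = 4.72277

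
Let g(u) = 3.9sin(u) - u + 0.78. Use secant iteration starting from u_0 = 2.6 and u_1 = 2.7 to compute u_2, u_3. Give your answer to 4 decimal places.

g(2.6) = 0.190455, g(2.7) = -0.253218
u_2 = 2.700000 − (-0.253218)·(2.700000 − 2.600000) / (-0.253218 − 0.190455) = 2.700000 − (-0.025322)/(-0.443674) = 2.642927
g(2.642927) = 0.002265
u_3 = 2.642927 − 0.002265·(2.642927 − 2.700000) / (0.002265 − (-0.253218)) = 2.642927 − (-0.000129)/(0.255483) = 2.643433

2.6429, 2.6434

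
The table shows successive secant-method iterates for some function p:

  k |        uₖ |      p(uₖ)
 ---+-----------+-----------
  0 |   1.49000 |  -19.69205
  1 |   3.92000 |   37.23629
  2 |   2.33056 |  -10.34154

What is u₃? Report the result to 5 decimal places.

2.67604

u₃ = 2.33056 − (-10.34154)·(2.33056 − 3.92000) / (-10.34154 − 37.23629)
   = 2.33056 − (16.4372573)/(-47.5778300) = 2.6760414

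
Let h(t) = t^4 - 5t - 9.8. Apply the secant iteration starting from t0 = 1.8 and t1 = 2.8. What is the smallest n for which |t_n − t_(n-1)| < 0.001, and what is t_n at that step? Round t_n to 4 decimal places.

h(1.8) = -8.302400, h(2.8) = 37.665600
t2 = 2.800000 − 37.665600·(1.000000)/(45.968000) = 1.980613;  |Δ| = 0.819387
h(1.980613) = -4.314497
t3 = 1.980613 − (-4.314497)·(-0.819387)/(-41.980097) = 2.064825;  |Δ| = 0.084212
h(2.064825) = -1.946673
t4 = 2.064825 − (-1.946673)·(0.084212)/(2.367824) = 2.134059;  |Δ| = 0.069234
h(2.134059) = 0.270516
t5 = 2.134059 − 0.270516·(0.069234)/(2.217189) = 2.125612;  |Δ| = 0.008447
h(2.125612) = -0.013693
t6 = 2.125612 − (-0.013693)·(-0.008447)/(-0.284209) = 2.126019;  |Δ| = 0.000407
|t6 − t5| = 0.000407 < 0.001

n = 6, t_n = 2.1260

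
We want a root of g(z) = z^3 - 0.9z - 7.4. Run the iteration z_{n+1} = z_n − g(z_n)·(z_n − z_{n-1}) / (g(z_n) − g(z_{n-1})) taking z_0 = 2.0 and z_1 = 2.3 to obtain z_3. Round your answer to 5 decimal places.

g(2.0) = -1.2000000, g(2.3) = 2.6970000
z_2 = 2.3000000 − 2.6970000·(2.3000000 − 2.0000000) / (2.6970000 − (-1.2000000)) = 2.3000000 − (0.8091000)/(3.8970000) = 2.0923788
g(2.0923788) = -0.1226045
z_3 = 2.0923788 − (-0.1226045)·(2.0923788 − 2.3000000) / (-0.1226045 − 2.6970000) = 2.0923788 − (0.0254553)/(-2.8196045) = 2.1014067

2.10141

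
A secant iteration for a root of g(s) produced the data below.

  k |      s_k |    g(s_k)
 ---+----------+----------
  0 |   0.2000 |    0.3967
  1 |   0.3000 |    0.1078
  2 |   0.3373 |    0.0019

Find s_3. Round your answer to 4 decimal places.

s_3 = 0.3373 − 0.0019·(0.3373 − 0.3000) / (0.0019 − 0.1078)
   = 0.3373 − (0.000071)/(-0.105900) = 0.337969

0.3380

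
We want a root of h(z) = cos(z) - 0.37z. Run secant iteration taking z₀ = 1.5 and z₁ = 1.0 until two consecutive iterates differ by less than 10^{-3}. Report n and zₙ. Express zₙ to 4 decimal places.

h(1.5) = -0.484263, h(1.0) = 0.170302
z₂ = 1.000000 − 0.170302·(-0.500000)/(0.654565) = 1.130088;  |Δ| = 0.130088
h(1.130088) = 0.008447
z₃ = 1.130088 − 0.008447·(0.130088)/(-0.161855) = 1.136878;  |Δ| = 0.006790
h(1.136878) = -0.000215
z₄ = 1.136878 − (-0.000215)·(0.006790)/(-0.008663) = 1.136709;  |Δ| = 0.000169
|z₄ − z₃| = 0.000169 < 10^{-3}

n = 4, zₙ = 1.1367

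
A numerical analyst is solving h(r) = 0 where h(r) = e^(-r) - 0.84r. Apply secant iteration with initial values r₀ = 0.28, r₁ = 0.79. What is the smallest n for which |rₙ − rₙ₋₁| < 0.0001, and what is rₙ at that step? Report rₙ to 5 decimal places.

n = 5, rₙ = 0.63247

h(0.28) = 0.5205837, h(0.79) = -0.2097552
r₂ = 0.7900000 − (-0.2097552)·(0.5100000)/(-0.7303389) = 0.6435267;  |Δ| = 0.1464733
h(0.6435267) = -0.0151263
r₃ = 0.6435267 − (-0.0151263)·(-0.1464733)/(0.1946289) = 0.6321430;  |Δ| = 0.0113837
h(0.6321430) = 0.0004516
r₄ = 0.6321430 − 0.0004516·(-0.0113837)/(0.0155779) = 0.6324730;  |Δ| = 0.0003300
h(0.6324730) = -0.0000010
r₅ = 0.6324730 − (-0.0000010)·(0.0003300)/(-0.0004526) = 0.6324723;  |Δ| = 0.0000007
|r₅ − r₄| = 0.0000007 < 0.0001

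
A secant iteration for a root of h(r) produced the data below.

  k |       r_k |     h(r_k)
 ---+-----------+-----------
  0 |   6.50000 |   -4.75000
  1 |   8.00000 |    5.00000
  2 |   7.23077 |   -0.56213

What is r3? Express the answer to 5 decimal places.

r3 = 7.23077 − (-0.56213)·(7.23077 − 8.00000) / (-0.56213 − 5.00000)
   = 7.23077 − (0.4324073)/(-5.5621300) = 7.3085113

7.30851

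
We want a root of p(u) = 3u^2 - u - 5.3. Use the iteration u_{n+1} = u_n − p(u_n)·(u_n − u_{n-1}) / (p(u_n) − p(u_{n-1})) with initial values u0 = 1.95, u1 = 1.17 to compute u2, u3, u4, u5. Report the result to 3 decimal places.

1.453, 1.514, 1.506, 1.506

p(1.95) = 4.15750, p(1.17) = -2.36330
u2 = 1.17000 − (-2.36330)·(1.17000 − 1.95000) / (-2.36330 − 4.15750) = 1.17000 − (1.84337)/(-6.52080) = 1.45269
p(1.45269) = -0.42175
u3 = 1.45269 − (-0.42175)·(1.45269 − 1.17000) / (-0.42175 − (-2.36330)) = 1.45269 − (-0.11923)/(1.94155) = 1.51410
p(1.51410) = 0.06339
u4 = 1.51410 − 0.06339·(1.51410 − 1.45269) / (0.06339 − (-0.42175)) = 1.51410 − (0.00389)/(0.48515) = 1.50608
p(1.50608) = -0.00129
u5 = 1.50608 − (-0.00129)·(1.50608 − 1.51410) / (-0.00129 − 0.06339) = 1.50608 − (0.00001)/(-0.06468) = 1.50623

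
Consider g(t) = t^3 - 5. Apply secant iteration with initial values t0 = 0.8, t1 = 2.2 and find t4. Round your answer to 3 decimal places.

g(0.8) = -4.48800, g(2.2) = 5.64800
t2 = 2.20000 − 5.64800·(2.20000 − 0.80000) / (5.64800 − (-4.48800)) = 2.20000 − (7.90720)/(10.13600) = 1.41989
g(1.41989) = -2.13738
t3 = 1.41989 − (-2.13738)·(1.41989 − 2.20000) / (-2.13738 − 5.64800) = 1.41989 − (1.66739)/(-7.78538) = 1.63406
g(1.63406) = -0.63682
t4 = 1.63406 − (-0.63682)·(1.63406 − 1.41989) / (-0.63682 − (-2.13738)) = 1.63406 − (-0.13639)/(1.50056) = 1.72495

1.725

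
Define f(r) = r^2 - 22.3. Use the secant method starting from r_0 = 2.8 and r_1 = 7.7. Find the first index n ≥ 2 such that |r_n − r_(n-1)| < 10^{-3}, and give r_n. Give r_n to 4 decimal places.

n = 6, r_n = 4.7223

f(2.8) = -14.460000, f(7.7) = 36.990000
r_2 = 7.700000 − 36.990000·(4.900000)/(51.450000) = 4.177143;  |Δ| = 3.522857
f(4.177143) = -4.851478
r_3 = 4.177143 − (-4.851478)·(-3.522857)/(-41.841478) = 4.585615;  |Δ| = 0.408472
f(4.585615) = -1.272139
r_4 = 4.585615 − (-1.272139)·(0.408472)/(3.579339) = 4.730790;  |Δ| = 0.145176
f(4.730790) = 0.080376
r_5 = 4.730790 − 0.080376·(0.145176)/(1.352515) = 4.722163;  |Δ| = 0.008627
f(4.722163) = -0.001178
r_6 = 4.722163 − (-0.001178)·(-0.008627)/(-0.081554) = 4.722287;  |Δ| = 0.000125
|r_6 − r_5| = 0.000125 < 10^{-3}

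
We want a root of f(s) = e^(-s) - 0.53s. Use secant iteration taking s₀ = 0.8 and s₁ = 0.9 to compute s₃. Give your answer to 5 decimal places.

0.82601

f(0.8) = 0.0253290, f(0.9) = -0.0704303
s₂ = 0.9000000 − (-0.0704303)·(0.9000000 − 0.8000000) / (-0.0704303 − 0.0253290) = 0.9000000 − (-0.0070430)/(-0.0957593) = 0.8264507
f(0.8264507) = -0.0004191
s₃ = 0.8264507 − (-0.0004191)·(0.8264507 − 0.9000000) / (-0.0004191 − (-0.0704303)) = 0.8264507 − (0.0000308)/(0.0700112) = 0.8260104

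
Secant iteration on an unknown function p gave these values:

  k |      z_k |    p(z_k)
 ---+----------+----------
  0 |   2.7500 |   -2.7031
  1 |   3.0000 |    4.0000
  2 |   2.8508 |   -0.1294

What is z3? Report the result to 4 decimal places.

2.8555

z3 = 2.8508 − (-0.1294)·(2.8508 − 3.0000) / (-0.1294 − 4.0000)
   = 2.8508 − (0.019306)/(-4.129400) = 2.855475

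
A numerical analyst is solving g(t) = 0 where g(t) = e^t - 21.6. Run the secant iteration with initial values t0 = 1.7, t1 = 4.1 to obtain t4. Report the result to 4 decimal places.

g(1.7) = -16.126053, g(4.1) = 38.740288
t2 = 4.100000 − 38.740288·(4.100000 − 1.700000) / (38.740288 − (-16.126053)) = 4.100000 − (92.976690)/(54.866340) = 2.405397
g(2.405397) = -10.517176
t3 = 2.405397 − (-10.517176)·(2.405397 − 4.100000) / (-10.517176 − 38.740288) = 2.405397 − (17.822443)/(-49.257463) = 2.767219
g(2.767219) = -5.685690
t4 = 2.767219 − (-5.685690)·(2.767219 − 2.405397) / (-5.685690 − (-10.517176)) = 2.767219 − (-2.057209)/(4.831486) = 3.193011

3.1930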